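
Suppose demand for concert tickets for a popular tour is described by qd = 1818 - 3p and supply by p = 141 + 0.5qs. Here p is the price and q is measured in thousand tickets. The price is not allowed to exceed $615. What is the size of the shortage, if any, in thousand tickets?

Rearranging supply gives qs = 2p - 282. Without the control the market clears where 1818 - 3p = 2p - 282, i.e. p* = 420 and q* = 558.
Since 615 is above p* = 420, the ceiling does not bind and the free-market outcome prevails.
Since the control does not bind, there is no shortage.

0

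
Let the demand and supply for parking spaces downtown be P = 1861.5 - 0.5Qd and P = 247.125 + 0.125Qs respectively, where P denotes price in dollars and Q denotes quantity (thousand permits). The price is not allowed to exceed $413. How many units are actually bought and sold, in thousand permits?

1327

Rearranging demand gives Qd = 3723 - 2P; rearranging supply gives Qs = 8P - 1977. Without the control the market clears where 3723 - 2P = 8P - 1977, i.e. P* = 570 and Q* = 2583.
Since 413 < 570, the ceiling is binding.
At P = 413: Qd = 3723 - 2·413 = 2897 and Qs = 8·413 - 1977 = 1327.
The quantity actually transacted is the short side, supply: 1327.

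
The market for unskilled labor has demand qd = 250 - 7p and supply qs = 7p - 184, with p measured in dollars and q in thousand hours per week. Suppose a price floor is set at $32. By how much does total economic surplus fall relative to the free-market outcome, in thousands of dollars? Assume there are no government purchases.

In a free market, 250 - 7p = 7p - 184 gives the equilibrium p* = 31, q* = 33.
Since 32 > 31, the floor is binding.
At p = 32: qd = 250 - 7·32 = 26 and qs = 7·32 - 184 = 40.
Quantity traded falls to 26. At q = 26 the demand price is (250 - 26)/7 = 32 and the supply price is (184 + 26)/7 = 30.
Deadweight loss = ½ · (32 - 30) · (33 - 26) = ½ · 2 · 7 = 7.

7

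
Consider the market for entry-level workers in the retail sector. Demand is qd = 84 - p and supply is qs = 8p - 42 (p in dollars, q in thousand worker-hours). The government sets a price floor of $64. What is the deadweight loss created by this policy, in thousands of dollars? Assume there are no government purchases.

Without the control the market clears where 84 - p = 8p - 42, i.e. p* = 14 and q* = 70.
The floor of 64 is above the equilibrium price 14, so it binds.
At p = 64: qd = 84 - 64 = 20 and qs = 8·64 - 42 = 470.
Quantity traded falls to 20. At q = 20 the demand price is 84 - 20 = 64 and the supply price is (42 + 20)/8 = 7.75.
Deadweight loss = ½ · (64 - 7.75) · (70 - 20) = ½ · 56.25 · 50 = 1406.25.

1406.25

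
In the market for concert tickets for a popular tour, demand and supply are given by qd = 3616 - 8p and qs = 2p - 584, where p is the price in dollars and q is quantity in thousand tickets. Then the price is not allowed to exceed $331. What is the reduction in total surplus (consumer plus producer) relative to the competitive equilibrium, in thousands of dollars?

9901.25

In a free market, 3616 - 8p = 2p - 584 gives the equilibrium p* = 420, q* = 256.
The ceiling of 331 is below the equilibrium price 420, so it binds.
At p = 331: qd = 3616 - 8·331 = 968 and qs = 2·331 - 584 = 78.
Quantity traded falls to 78. At q = 78 the demand price is (3616 - 78)/8 = 442.25 and the supply price is (584 + 78)/2 = 331.
Deadweight loss = ½ · (442.25 - 331) · (256 - 78) = ½ · 111.25 · 178 = 9901.25.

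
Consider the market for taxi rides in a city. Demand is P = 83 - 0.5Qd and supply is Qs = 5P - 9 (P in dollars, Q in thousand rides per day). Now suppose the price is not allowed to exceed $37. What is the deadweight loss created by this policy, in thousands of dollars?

Rearranging demand gives Qd = 166 - 2P. Without the control the market clears where 166 - 2P = 5P - 9, i.e. P* = 25 and Q* = 116.
Since 37 is above P* = 25, the ceiling does not bind and the free-market outcome prevails.
Since the control does not bind, no trades are prevented and deadweight loss is zero.

0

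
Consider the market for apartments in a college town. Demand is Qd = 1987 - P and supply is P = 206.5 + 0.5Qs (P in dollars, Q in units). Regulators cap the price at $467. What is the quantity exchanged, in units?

521

Rearranging supply gives Qs = 2P - 413. Equilibrium: 1987 - P = 2P - 413, so 2400 = 3P and P* = 800, Q* = 1187.
Because the ceiling (467) lies below the market-clearing price, it is binding.
At P = 467: Qd = 1987 - 467 = 1520 and Qs = 2·467 - 413 = 521.
The quantity actually transacted is the short side, supply: 521.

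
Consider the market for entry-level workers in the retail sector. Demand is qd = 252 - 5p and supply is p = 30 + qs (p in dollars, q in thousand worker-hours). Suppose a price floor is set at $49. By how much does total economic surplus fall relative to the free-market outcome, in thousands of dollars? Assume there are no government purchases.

60

Rearranging supply gives qs = p - 30. In a free market, 252 - 5p = p - 30 gives the equilibrium p* = 47, q* = 17.
Since 49 > 47, the floor is binding.
At p = 49: qd = 252 - 5·49 = 7 and qs = 49 - 30 = 19.
Quantity traded falls to 7. At q = 7 the demand price is (252 - 7)/5 = 49 and the supply price is 30 + 7 = 37.
Deadweight loss = ½ · (49 - 37) · (17 - 7) = ½ · 12 · 10 = 60.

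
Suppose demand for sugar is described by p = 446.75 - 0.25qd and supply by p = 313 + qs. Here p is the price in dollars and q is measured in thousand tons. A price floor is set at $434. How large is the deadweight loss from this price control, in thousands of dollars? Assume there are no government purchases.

Rearranging demand gives qd = 1787 - 4p; rearranging supply gives qs = p - 313. Equilibrium: 1787 - 4p = p - 313, so 2100 = 5p and p* = 420, q* = 107.
Since 434 > 420, the floor is binding.
At p = 434: qd = 1787 - 4·434 = 51 and qs = 434 - 313 = 121.
Quantity traded falls to 51. At q = 51 the demand price is (1787 - 51)/4 = 434 and the supply price is 313 + 51 = 364.
Deadweight loss = ½ · (434 - 364) · (107 - 51) = ½ · 70 · 56 = 1960.

1960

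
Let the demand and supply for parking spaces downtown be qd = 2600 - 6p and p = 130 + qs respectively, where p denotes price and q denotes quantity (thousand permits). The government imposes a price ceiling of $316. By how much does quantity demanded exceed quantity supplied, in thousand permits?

518

Rearranging supply gives qs = p - 130. Setting quantity demanded equal to quantity supplied, 2600 - 6p = p - 130, gives p* = 390 and q* = 260.
Since 316 < 390, the ceiling is binding.
At p = 316: qd = 2600 - 6·316 = 704 and qs = 316 - 130 = 186.
Shortage = qd - qs = 704 - 186 = 518.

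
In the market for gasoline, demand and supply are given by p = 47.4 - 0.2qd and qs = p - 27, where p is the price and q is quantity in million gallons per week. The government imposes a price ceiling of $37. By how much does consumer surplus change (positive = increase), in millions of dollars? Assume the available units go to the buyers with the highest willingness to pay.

Rearranging demand gives qd = 237 - 5p. Equilibrium: 237 - 5p = p - 27, so 264 = 6p and p* = 44, q* = 17.
Because the ceiling (37) lies below the market-clearing price, it is binding.
At p = 37: qd = 237 - 5·37 = 52 and qs = 37 - 27 = 10.
Consumer surplus without the control is ½ · (47.4 - 44) · 17 = 28.9.
With the ceiling, 10 units are sold at 37 (assume they go to the highest-value buyers). The demand price at q = 10 is 45.4, so CS = ½ · [(47.4 - 37) + (45.4 - 37)] · 10 = 94.
Change in consumer surplus = 94 - 28.9 = 65.1.

65.1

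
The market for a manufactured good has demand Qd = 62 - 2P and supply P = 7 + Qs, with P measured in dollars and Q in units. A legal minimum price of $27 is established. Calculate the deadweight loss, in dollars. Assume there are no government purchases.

Rearranging supply gives Qs = P - 7. In a free market, 62 - 2P = P - 7 gives the equilibrium P* = 23, Q* = 16.
The floor of 27 is above the equilibrium price 23, so it binds.
At P = 27: Qd = 62 - 2·27 = 8 and Qs = 27 - 7 = 20.
Quantity traded falls to 8. At Q = 8 the demand price is (62 - 8)/2 = 27 and the supply price is 7 + 8 = 15.
Deadweight loss = ½ · (27 - 15) · (16 - 8) = ½ · 12 · 8 = 48.

48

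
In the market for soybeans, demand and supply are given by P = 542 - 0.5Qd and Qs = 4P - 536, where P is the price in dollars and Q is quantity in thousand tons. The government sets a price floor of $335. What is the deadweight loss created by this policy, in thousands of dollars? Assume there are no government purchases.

Rearranging demand gives Qd = 1084 - 2P. Equilibrium: 1084 - 2P = 4P - 536, so 1620 = 6P and P* = 270, Q* = 544.
Because the floor (335) lies above the market-clearing price, it is binding.
At P = 335: Qd = 1084 - 2·335 = 414 and Qs = 4·335 - 536 = 804.
Quantity traded falls to 414. At Q = 414 the demand price is (1084 - 414)/2 = 335 and the supply price is (536 + 414)/4 = 237.5.
Deadweight loss = ½ · (335 - 237.5) · (544 - 414) = ½ · 97.5 · 130 = 6337.5.

6337.5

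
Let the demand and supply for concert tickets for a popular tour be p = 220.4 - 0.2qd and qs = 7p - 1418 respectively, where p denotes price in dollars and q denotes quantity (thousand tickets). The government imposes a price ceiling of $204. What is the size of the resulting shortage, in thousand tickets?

Rearranging demand gives qd = 1102 - 5p. Without the control the market clears where 1102 - 5p = 7p - 1418, i.e. p* = 210 and q* = 52.
The ceiling of 204 is below the equilibrium price 210, so it binds.
At p = 204: qd = 1102 - 5·204 = 82 and qs = 7·204 - 1418 = 10.
Shortage = qd - qs = 82 - 10 = 72.

72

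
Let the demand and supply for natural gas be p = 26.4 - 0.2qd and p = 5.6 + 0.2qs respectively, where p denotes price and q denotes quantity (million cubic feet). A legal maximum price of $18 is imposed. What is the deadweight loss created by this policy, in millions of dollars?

0

Rearranging demand gives qd = 132 - 5p; rearranging supply gives qs = 5p - 28. Without the control the market clears where 132 - 5p = 5p - 28, i.e. p* = 16 and q* = 52.
The ceiling of 18 is above the equilibrium price 16, so it is not binding; the market clears at p* = 16, q* = 52.
Since the control does not bind, no trades are prevented and deadweight loss is zero.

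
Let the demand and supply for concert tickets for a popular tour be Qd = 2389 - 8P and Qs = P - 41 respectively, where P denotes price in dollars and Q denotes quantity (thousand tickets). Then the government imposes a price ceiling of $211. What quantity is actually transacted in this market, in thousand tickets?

170

Equilibrium: 2389 - 8P = P - 41, so 2430 = 9P and P* = 270, Q* = 229.
The ceiling of 211 is below the equilibrium price 270, so it binds.
At P = 211: Qd = 2389 - 8·211 = 701 and Qs = 211 - 41 = 170.
The quantity actually transacted is the short side, supply: 170.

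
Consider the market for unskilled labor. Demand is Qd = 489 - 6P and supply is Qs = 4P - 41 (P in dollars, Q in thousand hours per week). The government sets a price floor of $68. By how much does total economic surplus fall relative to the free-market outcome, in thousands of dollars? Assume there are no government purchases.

Equilibrium: 489 - 6P = 4P - 41, so 530 = 10P and P* = 53, Q* = 171.
Because the floor (68) lies above the market-clearing price, it is binding.
At P = 68: Qd = 489 - 6·68 = 81 and Qs = 4·68 - 41 = 231.
Quantity traded falls to 81. At Q = 81 the demand price is (489 - 81)/6 = 68 and the supply price is (41 + 81)/4 = 30.5.
Deadweight loss = ½ · (68 - 30.5) · (171 - 81) = ½ · 37.5 · 90 = 1687.5.

1687.5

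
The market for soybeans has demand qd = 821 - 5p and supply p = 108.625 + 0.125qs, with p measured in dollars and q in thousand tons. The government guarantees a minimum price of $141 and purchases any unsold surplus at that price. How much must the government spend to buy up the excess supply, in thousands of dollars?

Rearranging supply gives qs = 8p - 869. Equilibrium: 821 - 5p = 8p - 869, so 1690 = 13p and p* = 130, q* = 171.
Since 141 > 130, the floor is binding.
At p = 141: qd = 821 - 5·141 = 116 and qs = 8·141 - 869 = 259.
Surplus = qs - qd = 143.
Government expenditure = surplus × support price = 143 × 141 = 20163.

20163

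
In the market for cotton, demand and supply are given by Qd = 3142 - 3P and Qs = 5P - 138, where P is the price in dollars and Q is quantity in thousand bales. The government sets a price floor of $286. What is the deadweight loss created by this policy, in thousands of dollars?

In a free market, 3142 - 3P = 5P - 138 gives the equilibrium P* = 410, Q* = 1912.
The floor of 286 is below the equilibrium price 410, so it is not binding; the market clears at P* = 410, Q* = 1912.
Since the control does not bind, no trades are prevented and deadweight loss is zero.

0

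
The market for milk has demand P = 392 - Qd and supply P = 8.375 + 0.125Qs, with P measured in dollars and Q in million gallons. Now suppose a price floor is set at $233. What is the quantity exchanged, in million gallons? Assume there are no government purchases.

159

Rearranging demand gives Qd = 392 - P; rearranging supply gives Qs = 8P - 67. Without the control the market clears where 392 - P = 8P - 67, i.e. P* = 51 and Q* = 341.
Since 233 > 51, the floor is binding.
At P = 233: Qd = 392 - 233 = 159 and Qs = 8·233 - 67 = 1797.
The quantity actually transacted is the short side, demand: 159.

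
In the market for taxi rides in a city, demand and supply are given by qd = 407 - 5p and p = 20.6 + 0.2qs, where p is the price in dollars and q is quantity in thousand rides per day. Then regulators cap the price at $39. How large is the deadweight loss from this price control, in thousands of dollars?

720

Rearranging supply gives qs = 5p - 103. Setting quantity demanded equal to quantity supplied, 407 - 5p = 5p - 103, gives p* = 51 and q* = 152.
Because the ceiling (39) lies below the market-clearing price, it is binding.
At p = 39: qd = 407 - 5·39 = 212 and qs = 5·39 - 103 = 92.
Quantity traded falls to 92. At q = 92 the demand price is (407 - 92)/5 = 63 and the supply price is (103 + 92)/5 = 39.
Deadweight loss = ½ · (63 - 39) · (152 - 92) = ½ · 24 · 60 = 720.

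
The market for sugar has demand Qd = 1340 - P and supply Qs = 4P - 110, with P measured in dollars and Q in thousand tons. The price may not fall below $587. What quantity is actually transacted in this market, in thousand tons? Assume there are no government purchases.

753

Without the control the market clears where 1340 - P = 4P - 110, i.e. P* = 290 and Q* = 1050.
Since 587 > 290, the floor is binding.
At P = 587: Qd = 1340 - 587 = 753 and Qs = 4·587 - 110 = 2238.
The quantity actually transacted is the short side, demand: 753.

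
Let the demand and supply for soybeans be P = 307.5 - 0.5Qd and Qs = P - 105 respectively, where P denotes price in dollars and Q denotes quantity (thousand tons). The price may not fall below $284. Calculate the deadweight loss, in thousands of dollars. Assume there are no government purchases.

5808

Rearranging demand gives Qd = 615 - 2P. Setting quantity demanded equal to quantity supplied, 615 - 2P = P - 105, gives P* = 240 and Q* = 135.
Because the floor (284) lies above the market-clearing price, it is binding.
At P = 284: Qd = 615 - 2·284 = 47 and Qs = 284 - 105 = 179.
Quantity traded falls to 47. At Q = 47 the demand price is (615 - 47)/2 = 284 and the supply price is 105 + 47 = 152.
Deadweight loss = ½ · (284 - 152) · (135 - 47) = ½ · 132 · 88 = 5808.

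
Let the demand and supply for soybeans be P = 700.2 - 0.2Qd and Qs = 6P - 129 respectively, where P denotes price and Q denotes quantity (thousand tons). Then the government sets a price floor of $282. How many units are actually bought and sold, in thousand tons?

Rearranging demand gives Qd = 3501 - 5P. Without the control the market clears where 3501 - 5P = 6P - 129, i.e. P* = 330 and Q* = 1851.
Since 282 is below P* = 330, the floor does not bind and the free-market outcome prevails.

1851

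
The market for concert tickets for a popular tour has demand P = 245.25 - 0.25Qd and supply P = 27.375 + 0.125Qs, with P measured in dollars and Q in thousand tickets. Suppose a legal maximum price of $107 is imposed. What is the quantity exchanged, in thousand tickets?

Rearranging demand gives Qd = 981 - 4P; rearranging supply gives Qs = 8P - 219. Equilibrium: 981 - 4P = 8P - 219, so 1200 = 12P and P* = 100, Q* = 581.
Since 107 is above P* = 100, the ceiling does not bind and the free-market outcome prevails.

581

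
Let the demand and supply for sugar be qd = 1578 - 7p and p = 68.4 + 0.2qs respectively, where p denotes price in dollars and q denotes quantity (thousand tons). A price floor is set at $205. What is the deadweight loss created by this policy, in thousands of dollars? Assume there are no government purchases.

Rearranging supply gives qs = 5p - 342. Equilibrium: 1578 - 7p = 5p - 342, so 1920 = 12p and p* = 160, q* = 458.
The floor of 205 is above the equilibrium price 160, so it binds.
At p = 205: qd = 1578 - 7·205 = 143 and qs = 5·205 - 342 = 683.
Quantity traded falls to 143. At q = 143 the demand price is (1578 - 143)/7 = 205 and the supply price is (342 + 143)/5 = 97.
Deadweight loss = ½ · (205 - 97) · (458 - 143) = ½ · 108 · 315 = 17010.

17010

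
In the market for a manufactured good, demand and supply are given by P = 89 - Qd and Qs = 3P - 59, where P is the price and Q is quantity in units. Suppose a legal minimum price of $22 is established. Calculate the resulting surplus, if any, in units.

Rearranging demand gives Qd = 89 - P. Equilibrium: 89 - P = 3P - 59, so 148 = 4P and P* = 37, Q* = 52.
Since 22 is below P* = 37, the floor does not bind and the free-market outcome prevails.
Since the control does not bind, there is no surplus.

0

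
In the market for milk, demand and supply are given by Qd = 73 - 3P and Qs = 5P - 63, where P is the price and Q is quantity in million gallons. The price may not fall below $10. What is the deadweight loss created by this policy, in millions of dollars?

0

Equilibrium: 73 - 3P = 5P - 63, so 136 = 8P and P* = 17, Q* = 22.
Since 10 is below P* = 17, the floor does not bind and the free-market outcome prevails.
Since the control does not bind, no trades are prevented and deadweight loss is zero.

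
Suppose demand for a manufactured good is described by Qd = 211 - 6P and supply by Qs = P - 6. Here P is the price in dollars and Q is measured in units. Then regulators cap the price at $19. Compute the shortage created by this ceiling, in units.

In a free market, 211 - 6P = P - 6 gives the equilibrium P* = 31, Q* = 25.
Since 19 < 31, the ceiling is binding.
At P = 19: Qd = 211 - 6·19 = 97 and Qs = 19 - 6 = 13.
Shortage = Qd - Qs = 97 - 13 = 84.

84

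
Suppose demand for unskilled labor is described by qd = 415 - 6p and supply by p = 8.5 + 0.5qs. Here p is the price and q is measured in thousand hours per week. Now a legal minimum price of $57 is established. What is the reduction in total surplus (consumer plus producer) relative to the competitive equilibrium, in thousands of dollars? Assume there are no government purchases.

Rearranging supply gives qs = 2p - 17. Without the control the market clears where 415 - 6p = 2p - 17, i.e. p* = 54 and q* = 91.
The floor of 57 is above the equilibrium price 54, so it binds.
At p = 57: qd = 415 - 6·57 = 73 and qs = 2·57 - 17 = 97.
Quantity traded falls to 73. At q = 73 the demand price is (415 - 73)/6 = 57 and the supply price is (17 + 73)/2 = 45.
Deadweight loss = ½ · (57 - 45) · (91 - 73) = ½ · 12 · 18 = 108.

108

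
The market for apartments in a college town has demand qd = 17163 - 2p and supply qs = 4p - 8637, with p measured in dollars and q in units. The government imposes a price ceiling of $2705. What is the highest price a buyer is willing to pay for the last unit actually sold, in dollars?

Setting quantity demanded equal to quantity supplied, 17163 - 2p = 4p - 8637, gives p* = 4300 and q* = 8563.
Because the ceiling (2705) lies below the market-clearing price, it is binding.
At p = 2705: qd = 17163 - 2·2705 = 11753 and qs = 4·2705 - 8637 = 2183.
Only 2183 units reach the market. On the demand curve, the marginal buyer's willingness to pay at q = 2183 is (17163 - 2183)/2 = 7490.

7490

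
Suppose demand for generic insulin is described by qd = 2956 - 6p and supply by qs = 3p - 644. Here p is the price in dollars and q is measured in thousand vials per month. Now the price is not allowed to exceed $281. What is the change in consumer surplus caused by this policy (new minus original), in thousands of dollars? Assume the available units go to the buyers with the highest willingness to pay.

Setting quantity demanded equal to quantity supplied, 2956 - 6p = 3p - 644, gives p* = 400 and q* = 556.
Since 281 < 400, the ceiling is binding.
At p = 281: qd = 2956 - 6·281 = 1270 and qs = 3·281 - 644 = 199.
Consumer surplus without the control is ½ · (1478/3 - 400) · 556 = 77284/3.
With the ceiling, 199 units are sold at 281 (assume they go to the highest-value buyers). The demand price at q = 199 is 459.5, so CS = ½ · [(1478/3 - 281) + (459.5 - 281)] · 199 = 465859/12.
Change in consumer surplus = 465859/12 - 77284/3 = 13060.25.

13060.25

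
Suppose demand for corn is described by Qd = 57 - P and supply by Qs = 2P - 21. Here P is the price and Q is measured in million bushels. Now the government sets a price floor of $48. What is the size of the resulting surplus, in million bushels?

Setting quantity demanded equal to quantity supplied, 57 - P = 2P - 21, gives P* = 26 and Q* = 31.
Because the floor (48) lies above the market-clearing price, it is binding.
At P = 48: Qd = 57 - 48 = 9 and Qs = 2·48 - 21 = 75.
Surplus = Qs - Qd = 75 - 9 = 66.

66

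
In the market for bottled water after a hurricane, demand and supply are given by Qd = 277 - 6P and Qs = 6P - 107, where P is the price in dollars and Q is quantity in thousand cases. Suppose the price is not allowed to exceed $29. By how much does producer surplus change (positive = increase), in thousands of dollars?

Without the control the market clears where 277 - 6P = 6P - 107, i.e. P* = 32 and Q* = 85.
Because the ceiling (29) lies below the market-clearing price, it is binding.
At P = 29: Qd = 277 - 6·29 = 103 and Qs = 6·29 - 107 = 67.
Producer surplus without the control is ½ · (32 - 107/6) · 85 = 7225/12.
With the ceiling, producers sell 67 units at 29, so PS = ½ · (29 - 107/6) · 67 = 4489/12.
Change in producer surplus = 4489/12 - 7225/12 = -228.

-228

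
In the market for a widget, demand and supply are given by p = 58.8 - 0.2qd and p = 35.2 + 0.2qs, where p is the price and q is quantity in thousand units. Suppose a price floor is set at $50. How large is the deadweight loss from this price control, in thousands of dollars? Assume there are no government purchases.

45

Rearranging demand gives qd = 294 - 5p; rearranging supply gives qs = 5p - 176. Without the control the market clears where 294 - 5p = 5p - 176, i.e. p* = 47 and q* = 59.
Since 50 > 47, the floor is binding.
At p = 50: qd = 294 - 5·50 = 44 and qs = 5·50 - 176 = 74.
Quantity traded falls to 44. At q = 44 the demand price is (294 - 44)/5 = 50 and the supply price is (176 + 44)/5 = 44.
Deadweight loss = ½ · (50 - 44) · (59 - 44) = ½ · 6 · 15 = 45.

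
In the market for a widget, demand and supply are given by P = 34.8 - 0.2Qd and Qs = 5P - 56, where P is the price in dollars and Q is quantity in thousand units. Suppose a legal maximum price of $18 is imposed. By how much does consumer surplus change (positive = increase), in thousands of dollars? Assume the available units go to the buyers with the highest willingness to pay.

Rearranging demand gives Qd = 174 - 5P. Equilibrium: 174 - 5P = 5P - 56, so 230 = 10P and P* = 23, Q* = 59.
Since 18 < 23, the ceiling is binding.
At P = 18: Qd = 174 - 5·18 = 84 and Qs = 5·18 - 56 = 34.
Consumer surplus without the control is ½ · (34.8 - 23) · 59 = 348.1.
With the ceiling, 34 units are sold at 18 (assume they go to the highest-value buyers). The demand price at Q = 34 is 28, so CS = ½ · [(34.8 - 18) + (28 - 18)] · 34 = 455.6.
Change in consumer surplus = 455.6 - 348.1 = 107.5.

107.5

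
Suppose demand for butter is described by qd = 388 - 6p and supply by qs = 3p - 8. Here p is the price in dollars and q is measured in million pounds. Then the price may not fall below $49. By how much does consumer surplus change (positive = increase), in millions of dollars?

-545

In a free market, 388 - 6p = 3p - 8 gives the equilibrium p* = 44, q* = 124.
Because the floor (49) lies above the market-clearing price, it is binding.
At p = 49: qd = 388 - 6·49 = 94 and qs = 3·49 - 8 = 139.
Consumer surplus without the control is ½ · (194/3 - 44) · 124 = 3844/3.
With the floor, consumers buy 94 units at 49, so CS = ½ · (194/3 - 49) · 94 = 2209/3.
Change in consumer surplus = 2209/3 - 3844/3 = -545.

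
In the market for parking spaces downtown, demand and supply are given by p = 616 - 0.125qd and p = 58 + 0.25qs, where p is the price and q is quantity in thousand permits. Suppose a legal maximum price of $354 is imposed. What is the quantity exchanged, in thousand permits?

Rearranging demand gives qd = 4928 - 8p; rearranging supply gives qs = 4p - 232. In a free market, 4928 - 8p = 4p - 232 gives the equilibrium p* = 430, q* = 1488.
The ceiling of 354 is below the equilibrium price 430, so it binds.
At p = 354: qd = 4928 - 8·354 = 2096 and qs = 4·354 - 232 = 1184.
The quantity actually transacted is the short side, supply: 1184.

1184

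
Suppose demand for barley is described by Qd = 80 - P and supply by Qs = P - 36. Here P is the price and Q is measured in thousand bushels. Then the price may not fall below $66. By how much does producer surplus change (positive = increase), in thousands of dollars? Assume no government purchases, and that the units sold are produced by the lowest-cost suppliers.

80

Setting quantity demanded equal to quantity supplied, 80 - P = P - 36, gives P* = 58 and Q* = 22.
Because the floor (66) lies above the market-clearing price, it is binding.
At P = 66: Qd = 80 - 66 = 14 and Qs = 66 - 36 = 30.
Producer surplus without the control is ½ · (58 - 36) · 22 = 242.
With the floor, 14 units are sold at 66. The supply price at Q = 14 is 50, so PS = ½ · [(66 - 36) + (66 - 50)] · 14 = 322.
Change in producer surplus = 322 - 242 = 80.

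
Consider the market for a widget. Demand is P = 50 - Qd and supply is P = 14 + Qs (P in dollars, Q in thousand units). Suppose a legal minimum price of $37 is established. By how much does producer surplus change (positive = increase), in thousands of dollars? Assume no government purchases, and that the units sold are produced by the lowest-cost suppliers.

Rearranging demand gives Qd = 50 - P; rearranging supply gives Qs = P - 14. Without the control the market clears where 50 - P = P - 14, i.e. P* = 32 and Q* = 18.
The floor of 37 is above the equilibrium price 32, so it binds.
At P = 37: Qd = 50 - 37 = 13 and Qs = 37 - 14 = 23.
Producer surplus without the control is ½ · (32 - 14) · 18 = 162.
With the floor, 13 units are sold at 37. The supply price at Q = 13 is 27, so PS = ½ · [(37 - 14) + (37 - 27)] · 13 = 214.5.
Change in producer surplus = 214.5 - 162 = 52.5.

52.5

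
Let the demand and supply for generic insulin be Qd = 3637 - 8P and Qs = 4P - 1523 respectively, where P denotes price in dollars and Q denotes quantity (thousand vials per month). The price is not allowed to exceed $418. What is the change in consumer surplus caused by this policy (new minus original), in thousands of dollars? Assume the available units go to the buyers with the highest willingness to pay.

In a free market, 3637 - 8P = 4P - 1523 gives the equilibrium P* = 430, Q* = 197.
The ceiling of 418 is below the equilibrium price 430, so it binds.
At P = 418: Qd = 3637 - 8·418 = 293 and Qs = 4·418 - 1523 = 149.
Consumer surplus without the control is ½ · (454.625 - 430) · 197 = 2425.5625.
With the ceiling, 149 units are sold at 418 (assume they go to the highest-value buyers). The demand price at Q = 149 is 436, so CS = ½ · [(454.625 - 418) + (436 - 418)] · 149 = 4069.5625.
Change in consumer surplus = 4069.5625 - 2425.5625 = 1644.

1644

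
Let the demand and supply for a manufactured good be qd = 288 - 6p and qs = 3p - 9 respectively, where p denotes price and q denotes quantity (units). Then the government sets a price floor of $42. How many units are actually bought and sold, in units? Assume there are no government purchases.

In a free market, 288 - 6p = 3p - 9 gives the equilibrium p* = 33, q* = 90.
The floor of 42 is above the equilibrium price 33, so it binds.
At p = 42: qd = 288 - 6·42 = 36 and qs = 3·42 - 9 = 117.
The quantity actually transacted is the short side, demand: 36.

36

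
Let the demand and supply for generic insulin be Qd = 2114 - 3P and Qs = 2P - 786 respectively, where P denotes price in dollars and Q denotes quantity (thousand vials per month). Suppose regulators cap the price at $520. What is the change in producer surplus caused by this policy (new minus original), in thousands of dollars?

-18840

Without the control the market clears where 2114 - 3P = 2P - 786, i.e. P* = 580 and Q* = 374.
Because the ceiling (520) lies below the market-clearing price, it is binding.
At P = 520: Qd = 2114 - 3·520 = 554 and Qs = 2·520 - 786 = 254.
Producer surplus without the control is ½ · (580 - 393) · 374 = 34969.
With the ceiling, producers sell 254 units at 520, so PS = ½ · (520 - 393) · 254 = 16129.
Change in producer surplus = 16129 - 34969 = -18840.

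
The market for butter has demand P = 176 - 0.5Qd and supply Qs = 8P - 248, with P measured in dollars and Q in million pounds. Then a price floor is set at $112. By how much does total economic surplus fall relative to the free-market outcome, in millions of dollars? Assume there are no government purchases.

3380

Rearranging demand gives Qd = 352 - 2P. In a free market, 352 - 2P = 8P - 248 gives the equilibrium P* = 60, Q* = 232.
Because the floor (112) lies above the market-clearing price, it is binding.
At P = 112: Qd = 352 - 2·112 = 128 and Qs = 8·112 - 248 = 648.
Quantity traded falls to 128. At Q = 128 the demand price is (352 - 128)/2 = 112 and the supply price is (248 + 128)/8 = 47.
Deadweight loss = ½ · (112 - 47) · (232 - 128) = ½ · 65 · 104 = 3380.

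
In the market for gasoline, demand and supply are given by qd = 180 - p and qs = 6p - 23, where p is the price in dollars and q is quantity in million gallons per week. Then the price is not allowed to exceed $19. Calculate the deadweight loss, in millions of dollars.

2100

Setting quantity demanded equal to quantity supplied, 180 - p = 6p - 23, gives p* = 29 and q* = 151.
The ceiling of 19 is below the equilibrium price 29, so it binds.
At p = 19: qd = 180 - 19 = 161 and qs = 6·19 - 23 = 91.
Quantity traded falls to 91. At q = 91 the demand price is 180 - 91 = 89 and the supply price is (23 + 91)/6 = 19.
Deadweight loss = ½ · (89 - 19) · (151 - 91) = ½ · 70 · 60 = 2100.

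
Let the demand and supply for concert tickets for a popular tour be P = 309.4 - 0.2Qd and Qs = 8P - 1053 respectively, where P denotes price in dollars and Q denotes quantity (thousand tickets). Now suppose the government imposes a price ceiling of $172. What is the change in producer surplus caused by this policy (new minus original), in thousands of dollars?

Rearranging demand gives Qd = 1547 - 5P. In a free market, 1547 - 5P = 8P - 1053 gives the equilibrium P* = 200, Q* = 547.
Because the ceiling (172) lies below the market-clearing price, it is binding.
At P = 172: Qd = 1547 - 5·172 = 687 and Qs = 8·172 - 1053 = 323.
Producer surplus without the control is ½ · (200 - 131.625) · 547 = 18700.5625.
With the ceiling, producers sell 323 units at 172, so PS = ½ · (172 - 131.625) · 323 = 6520.5625.
Change in producer surplus = 6520.5625 - 18700.5625 = -12180.

-12180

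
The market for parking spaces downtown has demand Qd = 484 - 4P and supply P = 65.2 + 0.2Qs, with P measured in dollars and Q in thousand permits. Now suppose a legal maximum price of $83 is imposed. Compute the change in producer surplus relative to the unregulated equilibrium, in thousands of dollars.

Rearranging supply gives Qs = 5P - 326. Without the control the market clears where 484 - 4P = 5P - 326, i.e. P* = 90 and Q* = 124.
Because the ceiling (83) lies below the market-clearing price, it is binding.
At P = 83: Qd = 484 - 4·83 = 152 and Qs = 5·83 - 326 = 89.
Producer surplus without the control is ½ · (90 - 65.2) · 124 = 1537.6.
With the ceiling, producers sell 89 units at 83, so PS = ½ · (83 - 65.2) · 89 = 792.1.
Change in producer surplus = 792.1 - 1537.6 = -745.5.

-745.5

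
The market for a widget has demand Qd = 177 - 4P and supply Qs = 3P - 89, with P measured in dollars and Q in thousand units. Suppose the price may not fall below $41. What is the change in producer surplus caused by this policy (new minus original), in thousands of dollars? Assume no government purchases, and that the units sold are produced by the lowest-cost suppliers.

Setting quantity demanded equal to quantity supplied, 177 - 4P = 3P - 89, gives P* = 38 and Q* = 25.
Because the floor (41) lies above the market-clearing price, it is binding.
At P = 41: Qd = 177 - 4·41 = 13 and Qs = 3·41 - 89 = 34.
Producer surplus without the control is ½ · (38 - 89/3) · 25 = 625/6.
With the floor, 13 units are sold at 41. The supply price at Q = 13 is 34, so PS = ½ · [(41 - 89/3) + (41 - 34)] · 13 = 715/6.
Change in producer surplus = 715/6 - 625/6 = 15.

15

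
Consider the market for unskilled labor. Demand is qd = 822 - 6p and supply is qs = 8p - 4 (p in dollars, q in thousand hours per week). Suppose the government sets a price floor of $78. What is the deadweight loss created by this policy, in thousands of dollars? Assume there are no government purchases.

Equilibrium: 822 - 6p = 8p - 4, so 826 = 14p and p* = 59, q* = 468.
The floor of 78 is above the equilibrium price 59, so it binds.
At p = 78: qd = 822 - 6·78 = 354 and qs = 8·78 - 4 = 620.
Quantity traded falls to 354. At q = 354 the demand price is (822 - 354)/6 = 78 and the supply price is (4 + 354)/8 = 44.75.
Deadweight loss = ½ · (78 - 44.75) · (468 - 354) = ½ · 33.25 · 114 = 1895.25.

1895.25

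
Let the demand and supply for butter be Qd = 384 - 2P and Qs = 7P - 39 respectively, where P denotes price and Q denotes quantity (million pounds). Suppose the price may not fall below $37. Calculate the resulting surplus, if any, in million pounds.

0

In a free market, 384 - 2P = 7P - 39 gives the equilibrium P* = 47, Q* = 290.
The floor of 37 is below the equilibrium price 47, so it is not binding; the market clears at P* = 47, Q* = 290.
Since the control does not bind, there is no surplus.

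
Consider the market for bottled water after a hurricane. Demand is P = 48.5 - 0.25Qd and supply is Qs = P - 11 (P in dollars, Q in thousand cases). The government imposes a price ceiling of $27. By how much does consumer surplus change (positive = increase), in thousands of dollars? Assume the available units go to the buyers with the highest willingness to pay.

199.5

Rearranging demand gives Qd = 194 - 4P. Equilibrium: 194 - 4P = P - 11, so 205 = 5P and P* = 41, Q* = 30.
The ceiling of 27 is below the equilibrium price 41, so it binds.
At P = 27: Qd = 194 - 4·27 = 86 and Qs = 27 - 11 = 16.
Consumer surplus without the control is ½ · (48.5 - 41) · 30 = 112.5.
With the ceiling, 16 units are sold at 27 (assume they go to the highest-value buyers). The demand price at Q = 16 is 44.5, so CS = ½ · [(48.5 - 27) + (44.5 - 27)] · 16 = 312.
Change in consumer surplus = 312 - 112.5 = 199.5.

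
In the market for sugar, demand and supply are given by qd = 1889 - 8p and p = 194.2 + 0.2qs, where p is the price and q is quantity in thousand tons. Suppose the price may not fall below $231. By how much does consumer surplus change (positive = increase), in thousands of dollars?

Rearranging supply gives qs = 5p - 971. Equilibrium: 1889 - 8p = 5p - 971, so 2860 = 13p and p* = 220, q* = 129.
Since 231 > 220, the floor is binding.
At p = 231: qd = 1889 - 8·231 = 41 and qs = 5·231 - 971 = 184.
Consumer surplus without the control is ½ · (236.125 - 220) · 129 = 1040.0625.
With the floor, consumers buy 41 units at 231, so CS = ½ · (236.125 - 231) · 41 = 105.0625.
Change in consumer surplus = 105.0625 - 1040.0625 = -935.

-935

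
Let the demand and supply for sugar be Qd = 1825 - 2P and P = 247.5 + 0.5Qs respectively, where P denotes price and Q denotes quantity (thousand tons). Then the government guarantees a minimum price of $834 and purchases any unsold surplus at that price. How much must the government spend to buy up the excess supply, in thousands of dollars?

847344

Rearranging supply gives Qs = 2P - 495. Equilibrium: 1825 - 2P = 2P - 495, so 2320 = 4P and P* = 580, Q* = 665.
Since 834 > 580, the floor is binding.
At P = 834: Qd = 1825 - 2·834 = 157 and Qs = 2·834 - 495 = 1173.
Surplus = Qs - Qd = 1016.
Government expenditure = surplus × support price = 1016 × 834 = 847344.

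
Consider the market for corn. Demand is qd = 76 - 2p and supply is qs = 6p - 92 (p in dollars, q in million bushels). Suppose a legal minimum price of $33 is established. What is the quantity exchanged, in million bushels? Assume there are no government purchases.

Equilibrium: 76 - 2p = 6p - 92, so 168 = 8p and p* = 21, q* = 34.
Since 33 > 21, the floor is binding.
At p = 33: qd = 76 - 2·33 = 10 and qs = 6·33 - 92 = 106.
The quantity actually transacted is the short side, demand: 10.

10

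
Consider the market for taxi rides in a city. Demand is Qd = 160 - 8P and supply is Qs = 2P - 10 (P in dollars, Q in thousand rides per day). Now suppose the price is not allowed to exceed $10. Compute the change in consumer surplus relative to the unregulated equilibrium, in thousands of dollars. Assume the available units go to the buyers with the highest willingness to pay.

57.75

In a free market, 160 - 8P = 2P - 10 gives the equilibrium P* = 17, Q* = 24.
Because the ceiling (10) lies below the market-clearing price, it is binding.
At P = 10: Qd = 160 - 8·10 = 80 and Qs = 2·10 - 10 = 10.
Consumer surplus without the control is ½ · (20 - 17) · 24 = 36.
With the ceiling, 10 units are sold at 10 (assume they go to the highest-value buyers). The demand price at Q = 10 is 18.75, so CS = ½ · [(20 - 10) + (18.75 - 10)] · 10 = 93.75.
Change in consumer surplus = 93.75 - 36 = 57.75.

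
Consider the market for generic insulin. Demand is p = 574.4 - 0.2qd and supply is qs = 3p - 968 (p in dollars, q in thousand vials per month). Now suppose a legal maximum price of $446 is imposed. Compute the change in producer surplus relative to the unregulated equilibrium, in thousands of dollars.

-14314

Rearranging demand gives qd = 2872 - 5p. Equilibrium: 2872 - 5p = 3p - 968, so 3840 = 8p and p* = 480, q* = 472.
The ceiling of 446 is below the equilibrium price 480, so it binds.
At p = 446: qd = 2872 - 5·446 = 642 and qs = 3·446 - 968 = 370.
Producer surplus without the control is ½ · (480 - 968/3) · 472 = 111392/3.
With the ceiling, producers sell 370 units at 446, so PS = ½ · (446 - 968/3) · 370 = 68450/3.
Change in producer surplus = 68450/3 - 111392/3 = -14314.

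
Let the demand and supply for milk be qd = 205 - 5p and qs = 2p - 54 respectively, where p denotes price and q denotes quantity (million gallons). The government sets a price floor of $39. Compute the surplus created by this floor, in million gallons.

In a free market, 205 - 5p = 2p - 54 gives the equilibrium p* = 37, q* = 20.
Because the floor (39) lies above the market-clearing price, it is binding.
At p = 39: qd = 205 - 5·39 = 10 and qs = 2·39 - 54 = 24.
Surplus = qs - qd = 24 - 10 = 14.

14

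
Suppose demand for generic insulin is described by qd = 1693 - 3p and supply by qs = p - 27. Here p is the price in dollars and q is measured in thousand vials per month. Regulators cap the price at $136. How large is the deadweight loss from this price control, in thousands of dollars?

57624

In a free market, 1693 - 3p = p - 27 gives the equilibrium p* = 430, q* = 403.
Because the ceiling (136) lies below the market-clearing price, it is binding.
At p = 136: qd = 1693 - 3·136 = 1285 and qs = 136 - 27 = 109.
Quantity traded falls to 109. At q = 109 the demand price is (1693 - 109)/3 = 528 and the supply price is 27 + 109 = 136.
Deadweight loss = ½ · (528 - 136) · (403 - 109) = ½ · 392 · 294 = 57624.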